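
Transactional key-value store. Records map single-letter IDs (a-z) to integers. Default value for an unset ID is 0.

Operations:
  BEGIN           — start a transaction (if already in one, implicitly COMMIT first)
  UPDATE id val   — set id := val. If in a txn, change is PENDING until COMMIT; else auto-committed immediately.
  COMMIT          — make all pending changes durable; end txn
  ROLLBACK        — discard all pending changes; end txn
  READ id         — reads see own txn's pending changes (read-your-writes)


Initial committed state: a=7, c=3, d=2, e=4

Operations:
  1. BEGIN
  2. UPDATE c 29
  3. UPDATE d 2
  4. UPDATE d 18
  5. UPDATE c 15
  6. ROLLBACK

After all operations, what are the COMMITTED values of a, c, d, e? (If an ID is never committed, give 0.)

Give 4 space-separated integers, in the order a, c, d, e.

Answer: 7 3 2 4

Derivation:
Initial committed: {a=7, c=3, d=2, e=4}
Op 1: BEGIN: in_txn=True, pending={}
Op 2: UPDATE c=29 (pending; pending now {c=29})
Op 3: UPDATE d=2 (pending; pending now {c=29, d=2})
Op 4: UPDATE d=18 (pending; pending now {c=29, d=18})
Op 5: UPDATE c=15 (pending; pending now {c=15, d=18})
Op 6: ROLLBACK: discarded pending ['c', 'd']; in_txn=False
Final committed: {a=7, c=3, d=2, e=4}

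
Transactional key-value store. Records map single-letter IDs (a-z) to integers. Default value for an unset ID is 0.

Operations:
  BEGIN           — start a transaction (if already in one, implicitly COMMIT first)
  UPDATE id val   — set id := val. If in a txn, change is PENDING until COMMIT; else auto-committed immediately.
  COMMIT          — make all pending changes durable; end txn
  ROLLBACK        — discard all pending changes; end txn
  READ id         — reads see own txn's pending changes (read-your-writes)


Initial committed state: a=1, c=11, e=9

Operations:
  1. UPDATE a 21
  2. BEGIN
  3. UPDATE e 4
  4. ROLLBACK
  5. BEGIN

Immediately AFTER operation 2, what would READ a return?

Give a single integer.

Initial committed: {a=1, c=11, e=9}
Op 1: UPDATE a=21 (auto-commit; committed a=21)
Op 2: BEGIN: in_txn=True, pending={}
After op 2: visible(a) = 21 (pending={}, committed={a=21, c=11, e=9})

Answer: 21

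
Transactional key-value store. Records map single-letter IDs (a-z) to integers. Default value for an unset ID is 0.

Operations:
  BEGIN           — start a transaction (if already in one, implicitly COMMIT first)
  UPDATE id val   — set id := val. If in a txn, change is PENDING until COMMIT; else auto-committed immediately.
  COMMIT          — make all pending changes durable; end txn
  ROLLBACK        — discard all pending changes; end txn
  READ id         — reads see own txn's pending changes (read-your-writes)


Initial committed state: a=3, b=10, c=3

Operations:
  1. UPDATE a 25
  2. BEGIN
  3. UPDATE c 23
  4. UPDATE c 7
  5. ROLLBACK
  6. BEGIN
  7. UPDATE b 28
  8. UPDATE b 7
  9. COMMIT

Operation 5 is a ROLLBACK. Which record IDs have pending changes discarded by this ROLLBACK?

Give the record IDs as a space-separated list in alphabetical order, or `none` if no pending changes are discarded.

Answer: c

Derivation:
Initial committed: {a=3, b=10, c=3}
Op 1: UPDATE a=25 (auto-commit; committed a=25)
Op 2: BEGIN: in_txn=True, pending={}
Op 3: UPDATE c=23 (pending; pending now {c=23})
Op 4: UPDATE c=7 (pending; pending now {c=7})
Op 5: ROLLBACK: discarded pending ['c']; in_txn=False
Op 6: BEGIN: in_txn=True, pending={}
Op 7: UPDATE b=28 (pending; pending now {b=28})
Op 8: UPDATE b=7 (pending; pending now {b=7})
Op 9: COMMIT: merged ['b'] into committed; committed now {a=25, b=7, c=3}
ROLLBACK at op 5 discards: ['c']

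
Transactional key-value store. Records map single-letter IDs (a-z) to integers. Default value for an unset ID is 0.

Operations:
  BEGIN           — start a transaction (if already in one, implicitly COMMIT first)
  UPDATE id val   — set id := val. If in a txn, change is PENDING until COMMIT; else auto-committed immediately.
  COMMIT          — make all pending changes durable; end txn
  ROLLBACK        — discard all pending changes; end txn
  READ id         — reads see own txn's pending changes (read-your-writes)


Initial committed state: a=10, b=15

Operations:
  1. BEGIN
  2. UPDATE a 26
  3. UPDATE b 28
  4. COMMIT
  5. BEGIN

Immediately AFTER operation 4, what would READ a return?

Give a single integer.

Answer: 26

Derivation:
Initial committed: {a=10, b=15}
Op 1: BEGIN: in_txn=True, pending={}
Op 2: UPDATE a=26 (pending; pending now {a=26})
Op 3: UPDATE b=28 (pending; pending now {a=26, b=28})
Op 4: COMMIT: merged ['a', 'b'] into committed; committed now {a=26, b=28}
After op 4: visible(a) = 26 (pending={}, committed={a=26, b=28})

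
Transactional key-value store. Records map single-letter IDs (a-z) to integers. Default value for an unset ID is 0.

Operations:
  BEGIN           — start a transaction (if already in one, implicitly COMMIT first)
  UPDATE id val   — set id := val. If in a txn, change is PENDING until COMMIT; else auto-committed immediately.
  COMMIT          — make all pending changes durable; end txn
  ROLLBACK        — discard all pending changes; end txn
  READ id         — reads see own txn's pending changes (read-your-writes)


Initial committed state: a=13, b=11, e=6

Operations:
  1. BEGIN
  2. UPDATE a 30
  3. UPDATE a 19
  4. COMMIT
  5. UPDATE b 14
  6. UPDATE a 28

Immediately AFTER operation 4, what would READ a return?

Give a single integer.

Answer: 19

Derivation:
Initial committed: {a=13, b=11, e=6}
Op 1: BEGIN: in_txn=True, pending={}
Op 2: UPDATE a=30 (pending; pending now {a=30})
Op 3: UPDATE a=19 (pending; pending now {a=19})
Op 4: COMMIT: merged ['a'] into committed; committed now {a=19, b=11, e=6}
After op 4: visible(a) = 19 (pending={}, committed={a=19, b=11, e=6})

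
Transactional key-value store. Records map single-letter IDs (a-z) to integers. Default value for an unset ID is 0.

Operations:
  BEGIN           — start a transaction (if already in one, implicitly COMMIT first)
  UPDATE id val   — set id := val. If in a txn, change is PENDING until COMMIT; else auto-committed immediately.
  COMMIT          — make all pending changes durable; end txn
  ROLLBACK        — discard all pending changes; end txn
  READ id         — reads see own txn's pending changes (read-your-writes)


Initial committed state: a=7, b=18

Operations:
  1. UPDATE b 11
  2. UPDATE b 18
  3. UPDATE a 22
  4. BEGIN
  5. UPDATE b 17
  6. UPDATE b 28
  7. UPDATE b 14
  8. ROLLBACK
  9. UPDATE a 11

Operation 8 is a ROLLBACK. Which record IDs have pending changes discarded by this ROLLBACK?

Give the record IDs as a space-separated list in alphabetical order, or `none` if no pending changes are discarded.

Initial committed: {a=7, b=18}
Op 1: UPDATE b=11 (auto-commit; committed b=11)
Op 2: UPDATE b=18 (auto-commit; committed b=18)
Op 3: UPDATE a=22 (auto-commit; committed a=22)
Op 4: BEGIN: in_txn=True, pending={}
Op 5: UPDATE b=17 (pending; pending now {b=17})
Op 6: UPDATE b=28 (pending; pending now {b=28})
Op 7: UPDATE b=14 (pending; pending now {b=14})
Op 8: ROLLBACK: discarded pending ['b']; in_txn=False
Op 9: UPDATE a=11 (auto-commit; committed a=11)
ROLLBACK at op 8 discards: ['b']

Answer: b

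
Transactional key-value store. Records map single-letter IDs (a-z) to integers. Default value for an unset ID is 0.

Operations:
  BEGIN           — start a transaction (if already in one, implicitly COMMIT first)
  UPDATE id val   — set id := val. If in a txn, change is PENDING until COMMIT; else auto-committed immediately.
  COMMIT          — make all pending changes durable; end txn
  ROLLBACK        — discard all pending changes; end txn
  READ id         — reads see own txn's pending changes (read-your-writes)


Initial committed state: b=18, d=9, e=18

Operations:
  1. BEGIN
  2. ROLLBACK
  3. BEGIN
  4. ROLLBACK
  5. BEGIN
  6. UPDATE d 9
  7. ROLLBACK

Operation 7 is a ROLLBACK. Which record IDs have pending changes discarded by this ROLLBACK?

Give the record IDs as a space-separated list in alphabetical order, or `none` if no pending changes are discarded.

Initial committed: {b=18, d=9, e=18}
Op 1: BEGIN: in_txn=True, pending={}
Op 2: ROLLBACK: discarded pending []; in_txn=False
Op 3: BEGIN: in_txn=True, pending={}
Op 4: ROLLBACK: discarded pending []; in_txn=False
Op 5: BEGIN: in_txn=True, pending={}
Op 6: UPDATE d=9 (pending; pending now {d=9})
Op 7: ROLLBACK: discarded pending ['d']; in_txn=False
ROLLBACK at op 7 discards: ['d']

Answer: d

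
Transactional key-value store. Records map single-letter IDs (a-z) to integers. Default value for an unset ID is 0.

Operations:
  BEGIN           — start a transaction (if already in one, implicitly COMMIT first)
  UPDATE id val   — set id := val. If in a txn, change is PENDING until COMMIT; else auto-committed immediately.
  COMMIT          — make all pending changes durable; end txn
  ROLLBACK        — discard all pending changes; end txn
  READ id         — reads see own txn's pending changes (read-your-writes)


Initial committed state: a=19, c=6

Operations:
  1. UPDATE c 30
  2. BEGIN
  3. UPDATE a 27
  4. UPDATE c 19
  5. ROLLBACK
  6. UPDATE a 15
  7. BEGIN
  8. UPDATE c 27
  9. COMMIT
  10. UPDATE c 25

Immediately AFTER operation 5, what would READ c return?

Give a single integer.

Initial committed: {a=19, c=6}
Op 1: UPDATE c=30 (auto-commit; committed c=30)
Op 2: BEGIN: in_txn=True, pending={}
Op 3: UPDATE a=27 (pending; pending now {a=27})
Op 4: UPDATE c=19 (pending; pending now {a=27, c=19})
Op 5: ROLLBACK: discarded pending ['a', 'c']; in_txn=False
After op 5: visible(c) = 30 (pending={}, committed={a=19, c=30})

Answer: 30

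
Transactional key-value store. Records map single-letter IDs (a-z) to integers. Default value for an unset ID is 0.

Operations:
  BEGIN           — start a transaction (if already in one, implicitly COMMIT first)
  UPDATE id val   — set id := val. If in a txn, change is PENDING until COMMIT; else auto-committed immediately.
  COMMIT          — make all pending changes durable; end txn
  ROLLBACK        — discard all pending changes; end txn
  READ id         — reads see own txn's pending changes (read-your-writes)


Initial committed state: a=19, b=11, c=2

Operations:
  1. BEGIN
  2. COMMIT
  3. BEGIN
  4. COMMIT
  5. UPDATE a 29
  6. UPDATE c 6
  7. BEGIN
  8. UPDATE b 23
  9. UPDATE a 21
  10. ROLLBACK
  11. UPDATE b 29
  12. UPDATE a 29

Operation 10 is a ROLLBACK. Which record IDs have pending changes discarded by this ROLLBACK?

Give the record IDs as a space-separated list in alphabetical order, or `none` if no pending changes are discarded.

Initial committed: {a=19, b=11, c=2}
Op 1: BEGIN: in_txn=True, pending={}
Op 2: COMMIT: merged [] into committed; committed now {a=19, b=11, c=2}
Op 3: BEGIN: in_txn=True, pending={}
Op 4: COMMIT: merged [] into committed; committed now {a=19, b=11, c=2}
Op 5: UPDATE a=29 (auto-commit; committed a=29)
Op 6: UPDATE c=6 (auto-commit; committed c=6)
Op 7: BEGIN: in_txn=True, pending={}
Op 8: UPDATE b=23 (pending; pending now {b=23})
Op 9: UPDATE a=21 (pending; pending now {a=21, b=23})
Op 10: ROLLBACK: discarded pending ['a', 'b']; in_txn=False
Op 11: UPDATE b=29 (auto-commit; committed b=29)
Op 12: UPDATE a=29 (auto-commit; committed a=29)
ROLLBACK at op 10 discards: ['a', 'b']

Answer: a b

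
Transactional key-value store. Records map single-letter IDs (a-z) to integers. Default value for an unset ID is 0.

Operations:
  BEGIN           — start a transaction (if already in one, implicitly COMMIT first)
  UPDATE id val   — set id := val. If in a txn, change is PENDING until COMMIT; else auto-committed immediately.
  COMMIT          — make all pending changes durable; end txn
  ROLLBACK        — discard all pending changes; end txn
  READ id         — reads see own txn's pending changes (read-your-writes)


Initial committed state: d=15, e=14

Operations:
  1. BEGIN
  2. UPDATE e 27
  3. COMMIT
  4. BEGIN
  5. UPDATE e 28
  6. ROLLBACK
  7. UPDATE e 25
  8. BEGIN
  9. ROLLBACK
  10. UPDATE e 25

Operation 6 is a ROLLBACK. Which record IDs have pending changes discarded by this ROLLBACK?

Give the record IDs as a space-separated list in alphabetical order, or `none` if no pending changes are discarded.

Answer: e

Derivation:
Initial committed: {d=15, e=14}
Op 1: BEGIN: in_txn=True, pending={}
Op 2: UPDATE e=27 (pending; pending now {e=27})
Op 3: COMMIT: merged ['e'] into committed; committed now {d=15, e=27}
Op 4: BEGIN: in_txn=True, pending={}
Op 5: UPDATE e=28 (pending; pending now {e=28})
Op 6: ROLLBACK: discarded pending ['e']; in_txn=False
Op 7: UPDATE e=25 (auto-commit; committed e=25)
Op 8: BEGIN: in_txn=True, pending={}
Op 9: ROLLBACK: discarded pending []; in_txn=False
Op 10: UPDATE e=25 (auto-commit; committed e=25)
ROLLBACK at op 6 discards: ['e']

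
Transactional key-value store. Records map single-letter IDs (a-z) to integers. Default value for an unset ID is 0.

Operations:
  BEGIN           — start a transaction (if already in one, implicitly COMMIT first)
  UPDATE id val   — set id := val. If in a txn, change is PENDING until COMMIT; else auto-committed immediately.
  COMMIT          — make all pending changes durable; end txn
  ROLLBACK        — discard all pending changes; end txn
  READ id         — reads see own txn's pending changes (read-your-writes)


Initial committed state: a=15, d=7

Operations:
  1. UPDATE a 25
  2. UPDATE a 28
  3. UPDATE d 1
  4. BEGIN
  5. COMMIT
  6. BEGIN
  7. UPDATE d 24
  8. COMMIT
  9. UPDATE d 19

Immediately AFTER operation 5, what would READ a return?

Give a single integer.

Initial committed: {a=15, d=7}
Op 1: UPDATE a=25 (auto-commit; committed a=25)
Op 2: UPDATE a=28 (auto-commit; committed a=28)
Op 3: UPDATE d=1 (auto-commit; committed d=1)
Op 4: BEGIN: in_txn=True, pending={}
Op 5: COMMIT: merged [] into committed; committed now {a=28, d=1}
After op 5: visible(a) = 28 (pending={}, committed={a=28, d=1})

Answer: 28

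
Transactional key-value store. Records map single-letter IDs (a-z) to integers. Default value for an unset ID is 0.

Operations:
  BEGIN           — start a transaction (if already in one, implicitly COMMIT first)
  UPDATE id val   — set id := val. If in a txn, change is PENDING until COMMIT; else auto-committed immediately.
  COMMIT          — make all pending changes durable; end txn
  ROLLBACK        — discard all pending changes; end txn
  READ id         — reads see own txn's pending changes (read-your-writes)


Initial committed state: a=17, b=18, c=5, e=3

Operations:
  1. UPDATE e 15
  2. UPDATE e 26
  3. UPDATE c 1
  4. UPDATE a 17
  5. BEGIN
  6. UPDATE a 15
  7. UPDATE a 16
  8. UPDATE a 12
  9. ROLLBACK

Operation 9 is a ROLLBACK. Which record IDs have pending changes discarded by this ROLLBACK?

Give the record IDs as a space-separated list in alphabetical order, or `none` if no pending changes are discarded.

Initial committed: {a=17, b=18, c=5, e=3}
Op 1: UPDATE e=15 (auto-commit; committed e=15)
Op 2: UPDATE e=26 (auto-commit; committed e=26)
Op 3: UPDATE c=1 (auto-commit; committed c=1)
Op 4: UPDATE a=17 (auto-commit; committed a=17)
Op 5: BEGIN: in_txn=True, pending={}
Op 6: UPDATE a=15 (pending; pending now {a=15})
Op 7: UPDATE a=16 (pending; pending now {a=16})
Op 8: UPDATE a=12 (pending; pending now {a=12})
Op 9: ROLLBACK: discarded pending ['a']; in_txn=False
ROLLBACK at op 9 discards: ['a']

Answer: a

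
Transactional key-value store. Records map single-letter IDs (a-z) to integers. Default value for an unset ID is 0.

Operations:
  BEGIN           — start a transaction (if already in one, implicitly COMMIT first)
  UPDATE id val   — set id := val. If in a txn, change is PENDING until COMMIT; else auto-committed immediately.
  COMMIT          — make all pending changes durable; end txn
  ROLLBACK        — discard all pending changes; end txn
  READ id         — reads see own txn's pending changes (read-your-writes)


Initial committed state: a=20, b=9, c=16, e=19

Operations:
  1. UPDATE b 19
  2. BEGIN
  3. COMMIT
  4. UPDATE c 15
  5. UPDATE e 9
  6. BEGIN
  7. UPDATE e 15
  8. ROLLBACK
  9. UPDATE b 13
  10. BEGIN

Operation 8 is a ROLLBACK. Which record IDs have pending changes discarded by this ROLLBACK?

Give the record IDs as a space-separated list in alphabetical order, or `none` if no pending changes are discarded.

Initial committed: {a=20, b=9, c=16, e=19}
Op 1: UPDATE b=19 (auto-commit; committed b=19)
Op 2: BEGIN: in_txn=True, pending={}
Op 3: COMMIT: merged [] into committed; committed now {a=20, b=19, c=16, e=19}
Op 4: UPDATE c=15 (auto-commit; committed c=15)
Op 5: UPDATE e=9 (auto-commit; committed e=9)
Op 6: BEGIN: in_txn=True, pending={}
Op 7: UPDATE e=15 (pending; pending now {e=15})
Op 8: ROLLBACK: discarded pending ['e']; in_txn=False
Op 9: UPDATE b=13 (auto-commit; committed b=13)
Op 10: BEGIN: in_txn=True, pending={}
ROLLBACK at op 8 discards: ['e']

Answer: e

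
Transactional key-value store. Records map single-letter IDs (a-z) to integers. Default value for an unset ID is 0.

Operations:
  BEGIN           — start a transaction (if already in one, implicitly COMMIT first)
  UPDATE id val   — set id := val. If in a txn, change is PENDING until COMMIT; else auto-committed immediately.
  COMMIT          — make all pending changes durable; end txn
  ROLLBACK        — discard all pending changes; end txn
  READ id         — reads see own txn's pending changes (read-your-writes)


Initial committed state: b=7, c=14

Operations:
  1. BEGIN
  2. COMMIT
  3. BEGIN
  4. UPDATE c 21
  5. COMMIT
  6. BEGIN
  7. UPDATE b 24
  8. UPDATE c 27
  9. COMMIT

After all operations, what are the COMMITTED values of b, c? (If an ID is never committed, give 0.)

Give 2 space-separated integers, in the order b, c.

Answer: 24 27

Derivation:
Initial committed: {b=7, c=14}
Op 1: BEGIN: in_txn=True, pending={}
Op 2: COMMIT: merged [] into committed; committed now {b=7, c=14}
Op 3: BEGIN: in_txn=True, pending={}
Op 4: UPDATE c=21 (pending; pending now {c=21})
Op 5: COMMIT: merged ['c'] into committed; committed now {b=7, c=21}
Op 6: BEGIN: in_txn=True, pending={}
Op 7: UPDATE b=24 (pending; pending now {b=24})
Op 8: UPDATE c=27 (pending; pending now {b=24, c=27})
Op 9: COMMIT: merged ['b', 'c'] into committed; committed now {b=24, c=27}
Final committed: {b=24, c=27}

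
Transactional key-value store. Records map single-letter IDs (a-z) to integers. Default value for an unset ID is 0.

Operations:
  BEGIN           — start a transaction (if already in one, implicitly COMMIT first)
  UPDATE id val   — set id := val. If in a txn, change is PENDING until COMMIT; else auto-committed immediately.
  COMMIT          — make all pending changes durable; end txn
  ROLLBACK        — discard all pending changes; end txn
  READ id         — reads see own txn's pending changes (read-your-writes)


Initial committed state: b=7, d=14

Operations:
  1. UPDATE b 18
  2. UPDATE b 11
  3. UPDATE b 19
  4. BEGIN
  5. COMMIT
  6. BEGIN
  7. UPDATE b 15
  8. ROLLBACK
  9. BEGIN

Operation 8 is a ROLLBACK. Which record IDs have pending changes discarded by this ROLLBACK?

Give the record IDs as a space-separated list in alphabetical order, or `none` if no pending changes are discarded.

Initial committed: {b=7, d=14}
Op 1: UPDATE b=18 (auto-commit; committed b=18)
Op 2: UPDATE b=11 (auto-commit; committed b=11)
Op 3: UPDATE b=19 (auto-commit; committed b=19)
Op 4: BEGIN: in_txn=True, pending={}
Op 5: COMMIT: merged [] into committed; committed now {b=19, d=14}
Op 6: BEGIN: in_txn=True, pending={}
Op 7: UPDATE b=15 (pending; pending now {b=15})
Op 8: ROLLBACK: discarded pending ['b']; in_txn=False
Op 9: BEGIN: in_txn=True, pending={}
ROLLBACK at op 8 discards: ['b']

Answer: b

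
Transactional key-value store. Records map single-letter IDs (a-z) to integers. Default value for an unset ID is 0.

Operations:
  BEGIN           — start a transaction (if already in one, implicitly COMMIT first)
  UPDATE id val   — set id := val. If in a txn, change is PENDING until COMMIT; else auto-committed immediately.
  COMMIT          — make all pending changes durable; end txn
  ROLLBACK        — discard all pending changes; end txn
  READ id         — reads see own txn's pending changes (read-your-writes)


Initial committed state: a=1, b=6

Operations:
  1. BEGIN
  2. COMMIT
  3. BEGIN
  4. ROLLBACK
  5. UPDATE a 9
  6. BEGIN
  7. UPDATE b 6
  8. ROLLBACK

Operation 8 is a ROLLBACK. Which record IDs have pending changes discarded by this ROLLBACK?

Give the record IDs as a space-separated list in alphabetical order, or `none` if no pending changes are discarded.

Initial committed: {a=1, b=6}
Op 1: BEGIN: in_txn=True, pending={}
Op 2: COMMIT: merged [] into committed; committed now {a=1, b=6}
Op 3: BEGIN: in_txn=True, pending={}
Op 4: ROLLBACK: discarded pending []; in_txn=False
Op 5: UPDATE a=9 (auto-commit; committed a=9)
Op 6: BEGIN: in_txn=True, pending={}
Op 7: UPDATE b=6 (pending; pending now {b=6})
Op 8: ROLLBACK: discarded pending ['b']; in_txn=False
ROLLBACK at op 8 discards: ['b']

Answer: b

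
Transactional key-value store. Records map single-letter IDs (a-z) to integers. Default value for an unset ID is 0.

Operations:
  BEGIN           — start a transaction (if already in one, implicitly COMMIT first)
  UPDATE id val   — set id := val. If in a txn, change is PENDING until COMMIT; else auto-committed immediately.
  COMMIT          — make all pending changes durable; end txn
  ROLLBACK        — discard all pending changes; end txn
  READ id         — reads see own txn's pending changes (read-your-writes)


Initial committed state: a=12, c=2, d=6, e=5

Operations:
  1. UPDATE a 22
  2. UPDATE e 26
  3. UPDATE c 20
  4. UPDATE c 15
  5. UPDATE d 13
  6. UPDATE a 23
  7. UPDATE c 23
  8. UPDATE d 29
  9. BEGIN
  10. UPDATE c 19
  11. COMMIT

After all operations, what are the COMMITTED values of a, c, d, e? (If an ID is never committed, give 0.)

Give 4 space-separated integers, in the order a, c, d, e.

Answer: 23 19 29 26

Derivation:
Initial committed: {a=12, c=2, d=6, e=5}
Op 1: UPDATE a=22 (auto-commit; committed a=22)
Op 2: UPDATE e=26 (auto-commit; committed e=26)
Op 3: UPDATE c=20 (auto-commit; committed c=20)
Op 4: UPDATE c=15 (auto-commit; committed c=15)
Op 5: UPDATE d=13 (auto-commit; committed d=13)
Op 6: UPDATE a=23 (auto-commit; committed a=23)
Op 7: UPDATE c=23 (auto-commit; committed c=23)
Op 8: UPDATE d=29 (auto-commit; committed d=29)
Op 9: BEGIN: in_txn=True, pending={}
Op 10: UPDATE c=19 (pending; pending now {c=19})
Op 11: COMMIT: merged ['c'] into committed; committed now {a=23, c=19, d=29, e=26}
Final committed: {a=23, c=19, d=29, e=26}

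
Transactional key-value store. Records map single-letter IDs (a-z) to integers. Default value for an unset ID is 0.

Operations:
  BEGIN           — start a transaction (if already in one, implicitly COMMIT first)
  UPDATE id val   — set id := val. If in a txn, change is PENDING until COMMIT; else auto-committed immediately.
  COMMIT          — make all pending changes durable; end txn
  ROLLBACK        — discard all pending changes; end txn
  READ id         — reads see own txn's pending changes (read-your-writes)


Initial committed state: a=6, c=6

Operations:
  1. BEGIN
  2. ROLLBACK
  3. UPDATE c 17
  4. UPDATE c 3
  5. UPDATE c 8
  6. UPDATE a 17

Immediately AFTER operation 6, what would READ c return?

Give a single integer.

Answer: 8

Derivation:
Initial committed: {a=6, c=6}
Op 1: BEGIN: in_txn=True, pending={}
Op 2: ROLLBACK: discarded pending []; in_txn=False
Op 3: UPDATE c=17 (auto-commit; committed c=17)
Op 4: UPDATE c=3 (auto-commit; committed c=3)
Op 5: UPDATE c=8 (auto-commit; committed c=8)
Op 6: UPDATE a=17 (auto-commit; committed a=17)
After op 6: visible(c) = 8 (pending={}, committed={a=17, c=8})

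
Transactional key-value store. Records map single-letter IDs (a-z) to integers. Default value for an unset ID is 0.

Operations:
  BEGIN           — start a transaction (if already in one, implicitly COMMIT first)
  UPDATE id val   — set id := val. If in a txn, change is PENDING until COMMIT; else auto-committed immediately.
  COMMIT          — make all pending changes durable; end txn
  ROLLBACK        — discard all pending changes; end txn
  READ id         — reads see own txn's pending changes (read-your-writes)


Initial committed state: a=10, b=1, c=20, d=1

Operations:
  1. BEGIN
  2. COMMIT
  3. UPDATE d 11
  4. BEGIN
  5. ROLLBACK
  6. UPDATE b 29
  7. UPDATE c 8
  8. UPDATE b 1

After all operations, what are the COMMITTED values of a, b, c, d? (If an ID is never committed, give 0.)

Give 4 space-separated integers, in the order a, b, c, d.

Answer: 10 1 8 11

Derivation:
Initial committed: {a=10, b=1, c=20, d=1}
Op 1: BEGIN: in_txn=True, pending={}
Op 2: COMMIT: merged [] into committed; committed now {a=10, b=1, c=20, d=1}
Op 3: UPDATE d=11 (auto-commit; committed d=11)
Op 4: BEGIN: in_txn=True, pending={}
Op 5: ROLLBACK: discarded pending []; in_txn=False
Op 6: UPDATE b=29 (auto-commit; committed b=29)
Op 7: UPDATE c=8 (auto-commit; committed c=8)
Op 8: UPDATE b=1 (auto-commit; committed b=1)
Final committed: {a=10, b=1, c=8, d=11}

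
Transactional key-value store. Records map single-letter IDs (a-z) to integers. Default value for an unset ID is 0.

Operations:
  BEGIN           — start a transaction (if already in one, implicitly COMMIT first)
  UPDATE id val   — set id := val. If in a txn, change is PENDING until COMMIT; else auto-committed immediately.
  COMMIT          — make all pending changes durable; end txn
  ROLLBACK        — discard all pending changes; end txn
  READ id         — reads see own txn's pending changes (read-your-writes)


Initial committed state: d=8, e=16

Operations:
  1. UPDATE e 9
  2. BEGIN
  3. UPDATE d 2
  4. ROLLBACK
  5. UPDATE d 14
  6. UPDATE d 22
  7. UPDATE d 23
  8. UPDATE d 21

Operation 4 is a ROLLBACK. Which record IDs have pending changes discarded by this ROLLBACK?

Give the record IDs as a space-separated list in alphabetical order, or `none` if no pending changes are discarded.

Answer: d

Derivation:
Initial committed: {d=8, e=16}
Op 1: UPDATE e=9 (auto-commit; committed e=9)
Op 2: BEGIN: in_txn=True, pending={}
Op 3: UPDATE d=2 (pending; pending now {d=2})
Op 4: ROLLBACK: discarded pending ['d']; in_txn=False
Op 5: UPDATE d=14 (auto-commit; committed d=14)
Op 6: UPDATE d=22 (auto-commit; committed d=22)
Op 7: UPDATE d=23 (auto-commit; committed d=23)
Op 8: UPDATE d=21 (auto-commit; committed d=21)
ROLLBACK at op 4 discards: ['d']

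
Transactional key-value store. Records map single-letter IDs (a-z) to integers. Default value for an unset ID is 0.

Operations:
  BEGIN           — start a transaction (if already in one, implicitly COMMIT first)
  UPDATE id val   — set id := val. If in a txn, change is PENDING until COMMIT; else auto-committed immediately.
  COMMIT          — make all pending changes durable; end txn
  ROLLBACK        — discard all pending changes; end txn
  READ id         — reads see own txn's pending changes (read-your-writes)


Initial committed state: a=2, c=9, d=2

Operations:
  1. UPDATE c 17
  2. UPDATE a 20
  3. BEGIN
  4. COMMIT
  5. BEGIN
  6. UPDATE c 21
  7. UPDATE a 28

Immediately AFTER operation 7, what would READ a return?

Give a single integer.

Answer: 28

Derivation:
Initial committed: {a=2, c=9, d=2}
Op 1: UPDATE c=17 (auto-commit; committed c=17)
Op 2: UPDATE a=20 (auto-commit; committed a=20)
Op 3: BEGIN: in_txn=True, pending={}
Op 4: COMMIT: merged [] into committed; committed now {a=20, c=17, d=2}
Op 5: BEGIN: in_txn=True, pending={}
Op 6: UPDATE c=21 (pending; pending now {c=21})
Op 7: UPDATE a=28 (pending; pending now {a=28, c=21})
After op 7: visible(a) = 28 (pending={a=28, c=21}, committed={a=20, c=17, d=2})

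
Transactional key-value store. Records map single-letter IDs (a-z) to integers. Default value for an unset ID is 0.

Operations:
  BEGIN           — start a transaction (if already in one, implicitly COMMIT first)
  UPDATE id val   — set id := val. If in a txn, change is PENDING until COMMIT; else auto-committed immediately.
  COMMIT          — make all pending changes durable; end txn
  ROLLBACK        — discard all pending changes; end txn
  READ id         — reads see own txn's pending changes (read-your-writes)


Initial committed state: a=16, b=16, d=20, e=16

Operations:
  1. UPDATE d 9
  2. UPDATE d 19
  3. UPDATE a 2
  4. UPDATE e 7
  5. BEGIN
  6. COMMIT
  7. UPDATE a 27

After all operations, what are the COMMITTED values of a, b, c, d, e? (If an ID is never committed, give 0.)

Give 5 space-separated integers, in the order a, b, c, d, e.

Initial committed: {a=16, b=16, d=20, e=16}
Op 1: UPDATE d=9 (auto-commit; committed d=9)
Op 2: UPDATE d=19 (auto-commit; committed d=19)
Op 3: UPDATE a=2 (auto-commit; committed a=2)
Op 4: UPDATE e=7 (auto-commit; committed e=7)
Op 5: BEGIN: in_txn=True, pending={}
Op 6: COMMIT: merged [] into committed; committed now {a=2, b=16, d=19, e=7}
Op 7: UPDATE a=27 (auto-commit; committed a=27)
Final committed: {a=27, b=16, d=19, e=7}

Answer: 27 16 0 19 7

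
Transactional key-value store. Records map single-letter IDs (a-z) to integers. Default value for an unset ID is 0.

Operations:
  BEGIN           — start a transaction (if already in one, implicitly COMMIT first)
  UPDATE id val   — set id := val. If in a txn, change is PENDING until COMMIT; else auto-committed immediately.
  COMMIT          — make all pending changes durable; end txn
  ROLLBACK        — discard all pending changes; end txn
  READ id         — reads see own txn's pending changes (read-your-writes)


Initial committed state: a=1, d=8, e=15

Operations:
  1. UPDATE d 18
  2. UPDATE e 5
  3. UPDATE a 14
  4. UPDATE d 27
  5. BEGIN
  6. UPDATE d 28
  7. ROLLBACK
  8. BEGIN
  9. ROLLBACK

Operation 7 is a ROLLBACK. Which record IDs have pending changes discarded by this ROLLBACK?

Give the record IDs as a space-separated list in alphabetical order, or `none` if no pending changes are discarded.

Answer: d

Derivation:
Initial committed: {a=1, d=8, e=15}
Op 1: UPDATE d=18 (auto-commit; committed d=18)
Op 2: UPDATE e=5 (auto-commit; committed e=5)
Op 3: UPDATE a=14 (auto-commit; committed a=14)
Op 4: UPDATE d=27 (auto-commit; committed d=27)
Op 5: BEGIN: in_txn=True, pending={}
Op 6: UPDATE d=28 (pending; pending now {d=28})
Op 7: ROLLBACK: discarded pending ['d']; in_txn=False
Op 8: BEGIN: in_txn=True, pending={}
Op 9: ROLLBACK: discarded pending []; in_txn=False
ROLLBACK at op 7 discards: ['d']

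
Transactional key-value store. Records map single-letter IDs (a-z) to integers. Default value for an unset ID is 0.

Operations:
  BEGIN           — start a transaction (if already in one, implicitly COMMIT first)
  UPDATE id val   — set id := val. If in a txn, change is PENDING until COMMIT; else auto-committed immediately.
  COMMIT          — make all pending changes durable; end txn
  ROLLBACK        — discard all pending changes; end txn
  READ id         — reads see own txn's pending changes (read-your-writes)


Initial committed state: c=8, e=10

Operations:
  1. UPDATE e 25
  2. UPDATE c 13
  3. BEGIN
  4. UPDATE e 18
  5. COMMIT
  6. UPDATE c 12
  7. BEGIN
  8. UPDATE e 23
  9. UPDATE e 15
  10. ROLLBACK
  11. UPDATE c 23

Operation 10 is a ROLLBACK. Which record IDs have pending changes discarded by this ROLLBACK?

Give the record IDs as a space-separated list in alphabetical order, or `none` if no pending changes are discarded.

Answer: e

Derivation:
Initial committed: {c=8, e=10}
Op 1: UPDATE e=25 (auto-commit; committed e=25)
Op 2: UPDATE c=13 (auto-commit; committed c=13)
Op 3: BEGIN: in_txn=True, pending={}
Op 4: UPDATE e=18 (pending; pending now {e=18})
Op 5: COMMIT: merged ['e'] into committed; committed now {c=13, e=18}
Op 6: UPDATE c=12 (auto-commit; committed c=12)
Op 7: BEGIN: in_txn=True, pending={}
Op 8: UPDATE e=23 (pending; pending now {e=23})
Op 9: UPDATE e=15 (pending; pending now {e=15})
Op 10: ROLLBACK: discarded pending ['e']; in_txn=False
Op 11: UPDATE c=23 (auto-commit; committed c=23)
ROLLBACK at op 10 discards: ['e']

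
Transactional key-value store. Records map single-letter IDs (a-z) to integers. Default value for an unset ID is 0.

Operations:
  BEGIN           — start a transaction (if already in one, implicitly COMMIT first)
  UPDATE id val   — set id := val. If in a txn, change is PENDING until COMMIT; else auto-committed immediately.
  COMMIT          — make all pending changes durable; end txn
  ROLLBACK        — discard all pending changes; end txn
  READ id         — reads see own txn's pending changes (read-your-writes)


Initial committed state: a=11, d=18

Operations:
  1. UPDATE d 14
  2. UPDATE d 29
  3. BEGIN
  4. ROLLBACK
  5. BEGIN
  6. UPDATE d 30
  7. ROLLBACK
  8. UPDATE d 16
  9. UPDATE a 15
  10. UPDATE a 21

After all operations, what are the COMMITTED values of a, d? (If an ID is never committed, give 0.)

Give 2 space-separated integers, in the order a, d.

Answer: 21 16

Derivation:
Initial committed: {a=11, d=18}
Op 1: UPDATE d=14 (auto-commit; committed d=14)
Op 2: UPDATE d=29 (auto-commit; committed d=29)
Op 3: BEGIN: in_txn=True, pending={}
Op 4: ROLLBACK: discarded pending []; in_txn=False
Op 5: BEGIN: in_txn=True, pending={}
Op 6: UPDATE d=30 (pending; pending now {d=30})
Op 7: ROLLBACK: discarded pending ['d']; in_txn=False
Op 8: UPDATE d=16 (auto-commit; committed d=16)
Op 9: UPDATE a=15 (auto-commit; committed a=15)
Op 10: UPDATE a=21 (auto-commit; committed a=21)
Final committed: {a=21, d=16}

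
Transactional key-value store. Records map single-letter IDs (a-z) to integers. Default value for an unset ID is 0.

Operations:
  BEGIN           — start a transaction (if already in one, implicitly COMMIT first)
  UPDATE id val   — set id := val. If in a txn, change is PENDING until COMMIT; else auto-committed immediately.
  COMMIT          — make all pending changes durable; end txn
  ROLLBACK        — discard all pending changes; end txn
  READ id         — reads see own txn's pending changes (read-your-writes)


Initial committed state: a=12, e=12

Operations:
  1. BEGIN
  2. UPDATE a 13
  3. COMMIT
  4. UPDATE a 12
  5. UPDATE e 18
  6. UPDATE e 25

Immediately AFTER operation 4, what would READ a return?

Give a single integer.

Initial committed: {a=12, e=12}
Op 1: BEGIN: in_txn=True, pending={}
Op 2: UPDATE a=13 (pending; pending now {a=13})
Op 3: COMMIT: merged ['a'] into committed; committed now {a=13, e=12}
Op 4: UPDATE a=12 (auto-commit; committed a=12)
After op 4: visible(a) = 12 (pending={}, committed={a=12, e=12})

Answer: 12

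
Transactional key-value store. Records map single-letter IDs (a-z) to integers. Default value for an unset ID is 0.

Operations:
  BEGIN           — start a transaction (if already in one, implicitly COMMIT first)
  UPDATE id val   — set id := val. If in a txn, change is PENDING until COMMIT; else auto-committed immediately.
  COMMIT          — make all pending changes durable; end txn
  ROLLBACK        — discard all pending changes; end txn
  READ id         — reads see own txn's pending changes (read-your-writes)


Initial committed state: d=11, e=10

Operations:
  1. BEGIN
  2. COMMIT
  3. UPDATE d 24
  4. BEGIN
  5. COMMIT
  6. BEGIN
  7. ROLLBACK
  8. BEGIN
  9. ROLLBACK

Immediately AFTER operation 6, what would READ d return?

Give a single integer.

Answer: 24

Derivation:
Initial committed: {d=11, e=10}
Op 1: BEGIN: in_txn=True, pending={}
Op 2: COMMIT: merged [] into committed; committed now {d=11, e=10}
Op 3: UPDATE d=24 (auto-commit; committed d=24)
Op 4: BEGIN: in_txn=True, pending={}
Op 5: COMMIT: merged [] into committed; committed now {d=24, e=10}
Op 6: BEGIN: in_txn=True, pending={}
After op 6: visible(d) = 24 (pending={}, committed={d=24, e=10})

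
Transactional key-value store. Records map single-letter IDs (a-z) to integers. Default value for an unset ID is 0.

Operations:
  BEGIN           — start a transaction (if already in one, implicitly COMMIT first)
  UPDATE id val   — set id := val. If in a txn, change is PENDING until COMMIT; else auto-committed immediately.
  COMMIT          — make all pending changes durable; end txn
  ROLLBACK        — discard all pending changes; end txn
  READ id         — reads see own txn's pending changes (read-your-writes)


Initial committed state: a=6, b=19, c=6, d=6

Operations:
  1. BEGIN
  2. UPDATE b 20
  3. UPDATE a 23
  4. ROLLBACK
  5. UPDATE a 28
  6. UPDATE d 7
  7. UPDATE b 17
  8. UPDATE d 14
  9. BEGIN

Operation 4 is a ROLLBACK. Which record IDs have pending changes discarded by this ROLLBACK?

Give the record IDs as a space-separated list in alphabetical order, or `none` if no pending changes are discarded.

Answer: a b

Derivation:
Initial committed: {a=6, b=19, c=6, d=6}
Op 1: BEGIN: in_txn=True, pending={}
Op 2: UPDATE b=20 (pending; pending now {b=20})
Op 3: UPDATE a=23 (pending; pending now {a=23, b=20})
Op 4: ROLLBACK: discarded pending ['a', 'b']; in_txn=False
Op 5: UPDATE a=28 (auto-commit; committed a=28)
Op 6: UPDATE d=7 (auto-commit; committed d=7)
Op 7: UPDATE b=17 (auto-commit; committed b=17)
Op 8: UPDATE d=14 (auto-commit; committed d=14)
Op 9: BEGIN: in_txn=True, pending={}
ROLLBACK at op 4 discards: ['a', 'b']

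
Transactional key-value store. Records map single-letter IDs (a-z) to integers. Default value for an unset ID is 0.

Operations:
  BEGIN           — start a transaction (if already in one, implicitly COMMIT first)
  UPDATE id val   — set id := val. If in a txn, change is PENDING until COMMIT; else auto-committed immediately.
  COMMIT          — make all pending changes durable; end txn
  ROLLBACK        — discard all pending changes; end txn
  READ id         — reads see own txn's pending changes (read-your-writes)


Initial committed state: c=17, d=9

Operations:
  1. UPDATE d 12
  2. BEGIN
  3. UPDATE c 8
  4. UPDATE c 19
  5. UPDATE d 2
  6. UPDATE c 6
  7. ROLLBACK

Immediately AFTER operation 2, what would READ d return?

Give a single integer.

Initial committed: {c=17, d=9}
Op 1: UPDATE d=12 (auto-commit; committed d=12)
Op 2: BEGIN: in_txn=True, pending={}
After op 2: visible(d) = 12 (pending={}, committed={c=17, d=12})

Answer: 12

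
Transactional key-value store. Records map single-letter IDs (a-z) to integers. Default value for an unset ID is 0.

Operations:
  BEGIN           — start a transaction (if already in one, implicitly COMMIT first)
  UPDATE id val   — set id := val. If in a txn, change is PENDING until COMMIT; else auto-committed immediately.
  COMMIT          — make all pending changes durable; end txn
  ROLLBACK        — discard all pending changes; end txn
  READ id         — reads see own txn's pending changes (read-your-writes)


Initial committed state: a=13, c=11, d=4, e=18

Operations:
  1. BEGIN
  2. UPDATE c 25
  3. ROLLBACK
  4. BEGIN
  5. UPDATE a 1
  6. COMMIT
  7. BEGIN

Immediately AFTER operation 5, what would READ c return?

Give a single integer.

Answer: 11

Derivation:
Initial committed: {a=13, c=11, d=4, e=18}
Op 1: BEGIN: in_txn=True, pending={}
Op 2: UPDATE c=25 (pending; pending now {c=25})
Op 3: ROLLBACK: discarded pending ['c']; in_txn=False
Op 4: BEGIN: in_txn=True, pending={}
Op 5: UPDATE a=1 (pending; pending now {a=1})
After op 5: visible(c) = 11 (pending={a=1}, committed={a=13, c=11, d=4, e=18})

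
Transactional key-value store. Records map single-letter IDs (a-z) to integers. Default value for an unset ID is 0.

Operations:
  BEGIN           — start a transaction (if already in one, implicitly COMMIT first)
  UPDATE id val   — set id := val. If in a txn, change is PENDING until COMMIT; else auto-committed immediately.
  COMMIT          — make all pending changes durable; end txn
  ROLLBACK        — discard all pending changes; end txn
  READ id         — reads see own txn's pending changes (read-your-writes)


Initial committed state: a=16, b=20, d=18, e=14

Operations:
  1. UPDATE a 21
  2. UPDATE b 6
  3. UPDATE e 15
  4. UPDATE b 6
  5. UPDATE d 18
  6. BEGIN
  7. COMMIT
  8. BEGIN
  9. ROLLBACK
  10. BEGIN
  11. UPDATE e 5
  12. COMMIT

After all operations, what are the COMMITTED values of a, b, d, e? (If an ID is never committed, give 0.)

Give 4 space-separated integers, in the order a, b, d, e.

Initial committed: {a=16, b=20, d=18, e=14}
Op 1: UPDATE a=21 (auto-commit; committed a=21)
Op 2: UPDATE b=6 (auto-commit; committed b=6)
Op 3: UPDATE e=15 (auto-commit; committed e=15)
Op 4: UPDATE b=6 (auto-commit; committed b=6)
Op 5: UPDATE d=18 (auto-commit; committed d=18)
Op 6: BEGIN: in_txn=True, pending={}
Op 7: COMMIT: merged [] into committed; committed now {a=21, b=6, d=18, e=15}
Op 8: BEGIN: in_txn=True, pending={}
Op 9: ROLLBACK: discarded pending []; in_txn=False
Op 10: BEGIN: in_txn=True, pending={}
Op 11: UPDATE e=5 (pending; pending now {e=5})
Op 12: COMMIT: merged ['e'] into committed; committed now {a=21, b=6, d=18, e=5}
Final committed: {a=21, b=6, d=18, e=5}

Answer: 21 6 18 5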